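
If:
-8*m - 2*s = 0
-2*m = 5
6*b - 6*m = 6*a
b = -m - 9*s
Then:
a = -85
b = -175/2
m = -5/2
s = 10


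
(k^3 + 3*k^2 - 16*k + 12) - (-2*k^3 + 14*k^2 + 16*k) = 3*k^3 - 11*k^2 - 32*k + 12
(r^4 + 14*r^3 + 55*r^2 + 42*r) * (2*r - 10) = 2*r^5 + 18*r^4 - 30*r^3 - 466*r^2 - 420*r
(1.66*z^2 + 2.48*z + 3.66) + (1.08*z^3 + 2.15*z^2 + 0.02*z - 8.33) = 1.08*z^3 + 3.81*z^2 + 2.5*z - 4.67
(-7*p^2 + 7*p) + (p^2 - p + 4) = -6*p^2 + 6*p + 4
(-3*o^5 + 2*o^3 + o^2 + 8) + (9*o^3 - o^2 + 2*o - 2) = -3*o^5 + 11*o^3 + 2*o + 6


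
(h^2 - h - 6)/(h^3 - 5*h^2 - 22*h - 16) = (h - 3)/(h^2 - 7*h - 8)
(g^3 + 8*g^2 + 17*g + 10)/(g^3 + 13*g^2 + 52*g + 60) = (g + 1)/(g + 6)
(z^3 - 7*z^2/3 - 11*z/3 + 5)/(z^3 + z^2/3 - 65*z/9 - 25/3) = 3*(z - 1)/(3*z + 5)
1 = 1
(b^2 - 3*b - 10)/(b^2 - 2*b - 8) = (b - 5)/(b - 4)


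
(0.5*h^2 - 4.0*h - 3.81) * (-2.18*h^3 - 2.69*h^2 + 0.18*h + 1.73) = -1.09*h^5 + 7.375*h^4 + 19.1558*h^3 + 10.3939*h^2 - 7.6058*h - 6.5913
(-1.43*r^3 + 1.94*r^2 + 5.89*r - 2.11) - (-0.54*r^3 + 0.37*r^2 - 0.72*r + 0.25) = -0.89*r^3 + 1.57*r^2 + 6.61*r - 2.36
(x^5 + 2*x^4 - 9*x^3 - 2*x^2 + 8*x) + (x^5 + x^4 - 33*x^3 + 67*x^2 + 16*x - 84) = 2*x^5 + 3*x^4 - 42*x^3 + 65*x^2 + 24*x - 84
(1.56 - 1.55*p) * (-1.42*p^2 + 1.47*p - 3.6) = 2.201*p^3 - 4.4937*p^2 + 7.8732*p - 5.616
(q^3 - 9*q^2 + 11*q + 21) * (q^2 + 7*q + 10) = q^5 - 2*q^4 - 42*q^3 + 8*q^2 + 257*q + 210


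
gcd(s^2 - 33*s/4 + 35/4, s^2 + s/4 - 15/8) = s - 5/4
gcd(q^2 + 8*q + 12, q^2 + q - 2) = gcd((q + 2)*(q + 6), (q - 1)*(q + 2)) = q + 2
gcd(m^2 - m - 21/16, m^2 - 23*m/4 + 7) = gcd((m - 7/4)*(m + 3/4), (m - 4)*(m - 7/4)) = m - 7/4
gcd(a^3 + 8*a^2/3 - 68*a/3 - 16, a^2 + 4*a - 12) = a + 6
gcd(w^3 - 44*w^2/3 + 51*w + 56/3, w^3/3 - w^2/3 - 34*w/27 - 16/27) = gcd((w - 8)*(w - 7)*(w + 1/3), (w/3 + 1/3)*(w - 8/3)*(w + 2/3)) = 1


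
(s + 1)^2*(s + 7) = s^3 + 9*s^2 + 15*s + 7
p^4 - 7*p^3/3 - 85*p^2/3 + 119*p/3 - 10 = (p - 6)*(p - 1)*(p - 1/3)*(p + 5)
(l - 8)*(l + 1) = l^2 - 7*l - 8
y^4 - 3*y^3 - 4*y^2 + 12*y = y*(y - 3)*(y - 2)*(y + 2)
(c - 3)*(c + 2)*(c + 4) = c^3 + 3*c^2 - 10*c - 24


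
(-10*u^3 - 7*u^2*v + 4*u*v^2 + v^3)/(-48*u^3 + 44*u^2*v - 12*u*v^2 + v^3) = (5*u^2 + 6*u*v + v^2)/(24*u^2 - 10*u*v + v^2)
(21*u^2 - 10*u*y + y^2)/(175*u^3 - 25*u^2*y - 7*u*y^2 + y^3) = (-3*u + y)/(-25*u^2 + y^2)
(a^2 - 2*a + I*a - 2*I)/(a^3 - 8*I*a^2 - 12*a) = (a^2 + a*(-2 + I) - 2*I)/(a*(a^2 - 8*I*a - 12))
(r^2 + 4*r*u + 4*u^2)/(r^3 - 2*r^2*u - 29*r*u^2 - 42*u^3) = (r + 2*u)/(r^2 - 4*r*u - 21*u^2)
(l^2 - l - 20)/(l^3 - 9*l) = (l^2 - l - 20)/(l*(l^2 - 9))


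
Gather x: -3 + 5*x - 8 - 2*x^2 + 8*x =-2*x^2 + 13*x - 11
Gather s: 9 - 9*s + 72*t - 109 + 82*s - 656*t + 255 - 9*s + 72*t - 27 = 64*s - 512*t + 128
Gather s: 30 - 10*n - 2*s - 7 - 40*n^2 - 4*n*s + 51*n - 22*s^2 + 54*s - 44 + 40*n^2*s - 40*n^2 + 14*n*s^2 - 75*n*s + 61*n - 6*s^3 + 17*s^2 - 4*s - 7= -80*n^2 + 102*n - 6*s^3 + s^2*(14*n - 5) + s*(40*n^2 - 79*n + 48) - 28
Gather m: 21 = 21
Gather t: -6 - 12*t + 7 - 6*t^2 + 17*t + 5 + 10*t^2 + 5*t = 4*t^2 + 10*t + 6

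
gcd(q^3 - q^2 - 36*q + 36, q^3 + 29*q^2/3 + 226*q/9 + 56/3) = q + 6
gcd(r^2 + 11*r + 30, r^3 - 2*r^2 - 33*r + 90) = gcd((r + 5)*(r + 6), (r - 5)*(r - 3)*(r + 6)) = r + 6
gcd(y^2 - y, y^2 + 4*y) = y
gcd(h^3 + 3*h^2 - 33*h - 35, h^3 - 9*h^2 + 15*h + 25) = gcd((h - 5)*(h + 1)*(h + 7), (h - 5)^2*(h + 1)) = h^2 - 4*h - 5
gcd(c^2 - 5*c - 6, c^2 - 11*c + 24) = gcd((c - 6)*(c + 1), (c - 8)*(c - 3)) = 1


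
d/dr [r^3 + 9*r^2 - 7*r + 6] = 3*r^2 + 18*r - 7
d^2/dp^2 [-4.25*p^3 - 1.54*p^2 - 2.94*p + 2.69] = -25.5*p - 3.08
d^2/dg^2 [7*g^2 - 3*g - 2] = 14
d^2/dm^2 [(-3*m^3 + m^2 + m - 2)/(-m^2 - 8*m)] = 2*(199*m^3 + 6*m^2 + 48*m + 128)/(m^3*(m^3 + 24*m^2 + 192*m + 512))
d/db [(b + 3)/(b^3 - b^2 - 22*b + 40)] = (b^3 - b^2 - 22*b + (b + 3)*(-3*b^2 + 2*b + 22) + 40)/(b^3 - b^2 - 22*b + 40)^2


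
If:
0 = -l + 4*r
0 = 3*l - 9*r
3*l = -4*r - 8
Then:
No Solution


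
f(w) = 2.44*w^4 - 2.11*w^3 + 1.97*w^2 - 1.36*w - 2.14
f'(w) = 9.76*w^3 - 6.33*w^2 + 3.94*w - 1.36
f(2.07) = 29.57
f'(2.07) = 66.24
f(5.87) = 2527.94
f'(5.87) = 1777.73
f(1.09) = -0.57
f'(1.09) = 8.05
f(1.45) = 4.38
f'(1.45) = 20.80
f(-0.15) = -1.88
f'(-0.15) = -2.13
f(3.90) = 461.84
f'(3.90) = 496.68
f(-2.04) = 69.00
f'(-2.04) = -118.60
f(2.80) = 113.15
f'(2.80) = 174.30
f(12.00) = 47214.98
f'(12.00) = 15999.68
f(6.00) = 2767.10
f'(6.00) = 1902.56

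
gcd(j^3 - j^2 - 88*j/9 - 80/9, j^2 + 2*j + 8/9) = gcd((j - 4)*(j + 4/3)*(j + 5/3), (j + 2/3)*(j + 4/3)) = j + 4/3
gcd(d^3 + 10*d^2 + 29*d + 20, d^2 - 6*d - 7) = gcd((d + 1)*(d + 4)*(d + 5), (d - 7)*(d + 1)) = d + 1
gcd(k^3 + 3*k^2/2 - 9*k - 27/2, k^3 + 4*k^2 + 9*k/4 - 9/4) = k^2 + 9*k/2 + 9/2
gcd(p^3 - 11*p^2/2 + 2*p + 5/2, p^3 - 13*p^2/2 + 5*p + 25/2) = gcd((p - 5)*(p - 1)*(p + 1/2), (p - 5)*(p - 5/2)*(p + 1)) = p - 5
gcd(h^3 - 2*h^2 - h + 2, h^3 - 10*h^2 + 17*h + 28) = h + 1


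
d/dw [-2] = 0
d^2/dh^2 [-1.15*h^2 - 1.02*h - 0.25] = -2.30000000000000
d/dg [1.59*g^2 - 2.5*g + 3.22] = 3.18*g - 2.5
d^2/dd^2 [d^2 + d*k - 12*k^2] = 2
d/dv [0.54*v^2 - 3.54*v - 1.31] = 1.08*v - 3.54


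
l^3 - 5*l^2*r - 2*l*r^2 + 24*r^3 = (l - 4*r)*(l - 3*r)*(l + 2*r)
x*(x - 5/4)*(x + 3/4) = x^3 - x^2/2 - 15*x/16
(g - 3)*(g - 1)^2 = g^3 - 5*g^2 + 7*g - 3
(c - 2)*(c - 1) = c^2 - 3*c + 2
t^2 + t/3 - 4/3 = (t - 1)*(t + 4/3)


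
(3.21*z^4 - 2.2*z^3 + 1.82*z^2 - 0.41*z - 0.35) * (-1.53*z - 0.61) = -4.9113*z^5 + 1.4079*z^4 - 1.4426*z^3 - 0.4829*z^2 + 0.7856*z + 0.2135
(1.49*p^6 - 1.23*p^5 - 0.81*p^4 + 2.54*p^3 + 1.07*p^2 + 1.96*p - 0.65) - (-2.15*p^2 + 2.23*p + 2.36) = 1.49*p^6 - 1.23*p^5 - 0.81*p^4 + 2.54*p^3 + 3.22*p^2 - 0.27*p - 3.01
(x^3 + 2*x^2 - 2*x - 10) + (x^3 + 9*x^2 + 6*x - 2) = 2*x^3 + 11*x^2 + 4*x - 12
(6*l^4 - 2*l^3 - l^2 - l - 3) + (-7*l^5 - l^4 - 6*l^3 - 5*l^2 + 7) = -7*l^5 + 5*l^4 - 8*l^3 - 6*l^2 - l + 4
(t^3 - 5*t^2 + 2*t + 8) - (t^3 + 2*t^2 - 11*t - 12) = -7*t^2 + 13*t + 20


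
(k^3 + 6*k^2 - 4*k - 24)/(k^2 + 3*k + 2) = (k^2 + 4*k - 12)/(k + 1)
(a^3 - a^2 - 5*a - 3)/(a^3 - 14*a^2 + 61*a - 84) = (a^2 + 2*a + 1)/(a^2 - 11*a + 28)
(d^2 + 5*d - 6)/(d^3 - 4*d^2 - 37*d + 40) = (d + 6)/(d^2 - 3*d - 40)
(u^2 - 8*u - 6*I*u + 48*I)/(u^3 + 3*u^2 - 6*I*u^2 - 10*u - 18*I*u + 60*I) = (u - 8)/(u^2 + 3*u - 10)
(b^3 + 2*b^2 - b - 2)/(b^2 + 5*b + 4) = (b^2 + b - 2)/(b + 4)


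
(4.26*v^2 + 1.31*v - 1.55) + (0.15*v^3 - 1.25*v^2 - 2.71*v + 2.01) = 0.15*v^3 + 3.01*v^2 - 1.4*v + 0.46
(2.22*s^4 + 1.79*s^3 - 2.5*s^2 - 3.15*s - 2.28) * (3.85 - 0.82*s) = -1.8204*s^5 + 7.0792*s^4 + 8.9415*s^3 - 7.042*s^2 - 10.2579*s - 8.778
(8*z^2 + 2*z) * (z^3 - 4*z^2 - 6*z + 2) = 8*z^5 - 30*z^4 - 56*z^3 + 4*z^2 + 4*z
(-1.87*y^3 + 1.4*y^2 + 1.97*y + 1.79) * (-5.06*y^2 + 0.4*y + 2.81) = 9.4622*y^5 - 7.832*y^4 - 14.6629*y^3 - 4.3354*y^2 + 6.2517*y + 5.0299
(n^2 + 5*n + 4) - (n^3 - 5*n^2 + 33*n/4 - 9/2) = -n^3 + 6*n^2 - 13*n/4 + 17/2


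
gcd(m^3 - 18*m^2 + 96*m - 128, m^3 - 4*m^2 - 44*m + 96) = m^2 - 10*m + 16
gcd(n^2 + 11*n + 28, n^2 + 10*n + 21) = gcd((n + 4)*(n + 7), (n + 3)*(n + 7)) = n + 7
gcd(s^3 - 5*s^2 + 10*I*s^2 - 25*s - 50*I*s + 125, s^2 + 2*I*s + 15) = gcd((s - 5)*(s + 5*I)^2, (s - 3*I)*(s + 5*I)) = s + 5*I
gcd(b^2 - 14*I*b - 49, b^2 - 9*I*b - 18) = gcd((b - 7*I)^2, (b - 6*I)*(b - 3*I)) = 1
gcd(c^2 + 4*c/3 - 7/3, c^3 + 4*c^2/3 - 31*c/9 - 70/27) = c + 7/3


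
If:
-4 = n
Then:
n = -4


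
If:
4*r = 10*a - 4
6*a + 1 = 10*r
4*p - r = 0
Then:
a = 11/19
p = 17/152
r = 17/38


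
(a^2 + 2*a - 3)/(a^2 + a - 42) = (a^2 + 2*a - 3)/(a^2 + a - 42)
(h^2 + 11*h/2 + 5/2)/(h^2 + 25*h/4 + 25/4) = 2*(2*h + 1)/(4*h + 5)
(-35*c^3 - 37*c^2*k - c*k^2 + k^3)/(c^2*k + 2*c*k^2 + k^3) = (-35*c^2 - 2*c*k + k^2)/(k*(c + k))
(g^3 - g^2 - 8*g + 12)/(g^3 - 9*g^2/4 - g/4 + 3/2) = 4*(g^2 + g - 6)/(4*g^2 - g - 3)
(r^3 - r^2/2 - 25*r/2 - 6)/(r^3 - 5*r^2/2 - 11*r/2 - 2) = (r + 3)/(r + 1)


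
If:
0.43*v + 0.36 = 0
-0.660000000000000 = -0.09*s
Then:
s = 7.33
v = -0.84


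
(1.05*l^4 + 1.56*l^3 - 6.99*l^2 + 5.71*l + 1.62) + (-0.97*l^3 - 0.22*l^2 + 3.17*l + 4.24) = 1.05*l^4 + 0.59*l^3 - 7.21*l^2 + 8.88*l + 5.86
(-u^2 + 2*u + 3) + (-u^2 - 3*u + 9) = -2*u^2 - u + 12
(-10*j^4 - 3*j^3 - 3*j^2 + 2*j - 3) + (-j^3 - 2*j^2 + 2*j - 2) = -10*j^4 - 4*j^3 - 5*j^2 + 4*j - 5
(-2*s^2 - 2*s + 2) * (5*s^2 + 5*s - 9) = -10*s^4 - 20*s^3 + 18*s^2 + 28*s - 18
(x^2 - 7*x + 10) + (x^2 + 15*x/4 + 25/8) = 2*x^2 - 13*x/4 + 105/8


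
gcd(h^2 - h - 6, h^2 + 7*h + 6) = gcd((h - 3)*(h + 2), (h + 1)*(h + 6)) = 1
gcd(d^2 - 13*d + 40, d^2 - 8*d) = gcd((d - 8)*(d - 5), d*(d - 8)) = d - 8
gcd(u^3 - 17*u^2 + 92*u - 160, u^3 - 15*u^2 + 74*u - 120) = u^2 - 9*u + 20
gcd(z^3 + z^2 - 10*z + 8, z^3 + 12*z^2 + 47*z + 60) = z + 4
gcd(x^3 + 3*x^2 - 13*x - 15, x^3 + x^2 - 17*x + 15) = x^2 + 2*x - 15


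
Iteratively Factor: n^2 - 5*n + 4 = (n - 1)*(n - 4)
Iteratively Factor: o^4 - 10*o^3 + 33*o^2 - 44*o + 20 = (o - 2)*(o^3 - 8*o^2 + 17*o - 10) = (o - 5)*(o - 2)*(o^2 - 3*o + 2) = (o - 5)*(o - 2)^2*(o - 1)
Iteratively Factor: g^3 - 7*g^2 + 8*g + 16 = (g - 4)*(g^2 - 3*g - 4) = (g - 4)*(g + 1)*(g - 4)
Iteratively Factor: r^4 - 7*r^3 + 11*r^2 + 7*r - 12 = (r + 1)*(r^3 - 8*r^2 + 19*r - 12) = (r - 4)*(r + 1)*(r^2 - 4*r + 3) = (r - 4)*(r - 3)*(r + 1)*(r - 1)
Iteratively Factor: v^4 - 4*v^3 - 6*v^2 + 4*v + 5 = (v - 5)*(v^3 + v^2 - v - 1) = (v - 5)*(v + 1)*(v^2 - 1) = (v - 5)*(v - 1)*(v + 1)*(v + 1)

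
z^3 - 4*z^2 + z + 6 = (z - 3)*(z - 2)*(z + 1)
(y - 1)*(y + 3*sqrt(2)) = y^2 - y + 3*sqrt(2)*y - 3*sqrt(2)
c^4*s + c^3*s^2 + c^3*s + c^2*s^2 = c^2*(c + s)*(c*s + s)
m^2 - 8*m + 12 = (m - 6)*(m - 2)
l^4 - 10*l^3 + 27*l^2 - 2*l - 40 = (l - 5)*(l - 4)*(l - 2)*(l + 1)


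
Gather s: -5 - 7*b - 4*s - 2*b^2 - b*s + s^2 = -2*b^2 - 7*b + s^2 + s*(-b - 4) - 5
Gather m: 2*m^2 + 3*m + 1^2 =2*m^2 + 3*m + 1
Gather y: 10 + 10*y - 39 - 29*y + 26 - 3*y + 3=-22*y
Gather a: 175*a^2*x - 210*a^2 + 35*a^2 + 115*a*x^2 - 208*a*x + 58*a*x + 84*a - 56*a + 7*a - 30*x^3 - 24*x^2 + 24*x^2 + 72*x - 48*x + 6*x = a^2*(175*x - 175) + a*(115*x^2 - 150*x + 35) - 30*x^3 + 30*x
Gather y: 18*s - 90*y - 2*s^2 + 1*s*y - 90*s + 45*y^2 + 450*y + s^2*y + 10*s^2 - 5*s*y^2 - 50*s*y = 8*s^2 - 72*s + y^2*(45 - 5*s) + y*(s^2 - 49*s + 360)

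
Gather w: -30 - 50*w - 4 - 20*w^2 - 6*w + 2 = -20*w^2 - 56*w - 32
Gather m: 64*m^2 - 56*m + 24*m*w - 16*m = 64*m^2 + m*(24*w - 72)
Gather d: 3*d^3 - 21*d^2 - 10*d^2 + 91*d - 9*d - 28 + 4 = 3*d^3 - 31*d^2 + 82*d - 24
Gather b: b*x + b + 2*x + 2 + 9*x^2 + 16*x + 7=b*(x + 1) + 9*x^2 + 18*x + 9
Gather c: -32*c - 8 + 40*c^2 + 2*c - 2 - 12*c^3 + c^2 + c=-12*c^3 + 41*c^2 - 29*c - 10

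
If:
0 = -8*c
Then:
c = 0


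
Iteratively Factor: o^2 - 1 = (o + 1)*(o - 1)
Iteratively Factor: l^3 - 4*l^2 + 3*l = (l)*(l^2 - 4*l + 3) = l*(l - 3)*(l - 1)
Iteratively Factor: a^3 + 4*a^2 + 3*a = (a + 3)*(a^2 + a) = a*(a + 3)*(a + 1)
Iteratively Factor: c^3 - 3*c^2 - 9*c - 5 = (c + 1)*(c^2 - 4*c - 5) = (c + 1)^2*(c - 5)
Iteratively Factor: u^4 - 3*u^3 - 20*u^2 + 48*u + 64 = (u - 4)*(u^3 + u^2 - 16*u - 16) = (u - 4)*(u + 4)*(u^2 - 3*u - 4) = (u - 4)^2*(u + 4)*(u + 1)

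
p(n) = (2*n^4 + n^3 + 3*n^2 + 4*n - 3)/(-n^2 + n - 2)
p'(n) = (2*n - 1)*(2*n^4 + n^3 + 3*n^2 + 4*n - 3)/(-n^2 + n - 2)^2 + (8*n^3 + 3*n^2 + 6*n + 4)/(-n^2 + n - 2) = (-4*n^5 + 5*n^4 - 14*n^3 + n^2 - 18*n - 5)/(n^4 - 2*n^3 + 5*n^2 - 4*n + 4)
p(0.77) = -1.66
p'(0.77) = -7.22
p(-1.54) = -0.94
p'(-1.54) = 3.98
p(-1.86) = -2.38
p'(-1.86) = 5.06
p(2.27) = -17.68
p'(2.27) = -13.12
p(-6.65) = -70.36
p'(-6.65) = 23.64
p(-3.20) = -12.43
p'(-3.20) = 10.02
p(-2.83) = -8.98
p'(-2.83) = 8.60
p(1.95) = -13.64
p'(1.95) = -12.17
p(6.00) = -91.78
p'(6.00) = -27.08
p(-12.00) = -253.96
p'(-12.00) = 45.01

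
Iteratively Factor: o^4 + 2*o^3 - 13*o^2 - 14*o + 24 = (o - 3)*(o^3 + 5*o^2 + 2*o - 8) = (o - 3)*(o - 1)*(o^2 + 6*o + 8) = (o - 3)*(o - 1)*(o + 2)*(o + 4)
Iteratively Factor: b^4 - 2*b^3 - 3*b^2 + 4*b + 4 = (b + 1)*(b^3 - 3*b^2 + 4) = (b - 2)*(b + 1)*(b^2 - b - 2) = (b - 2)^2*(b + 1)*(b + 1)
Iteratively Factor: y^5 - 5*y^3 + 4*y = (y - 1)*(y^4 + y^3 - 4*y^2 - 4*y) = (y - 1)*(y + 1)*(y^3 - 4*y) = (y - 1)*(y + 1)*(y + 2)*(y^2 - 2*y) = y*(y - 1)*(y + 1)*(y + 2)*(y - 2)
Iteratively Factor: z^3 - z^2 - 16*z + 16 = (z - 4)*(z^2 + 3*z - 4) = (z - 4)*(z + 4)*(z - 1)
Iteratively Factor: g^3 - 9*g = (g + 3)*(g^2 - 3*g) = g*(g + 3)*(g - 3)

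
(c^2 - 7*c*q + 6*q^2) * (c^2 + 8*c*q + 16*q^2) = c^4 + c^3*q - 34*c^2*q^2 - 64*c*q^3 + 96*q^4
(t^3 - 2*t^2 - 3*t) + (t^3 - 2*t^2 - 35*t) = 2*t^3 - 4*t^2 - 38*t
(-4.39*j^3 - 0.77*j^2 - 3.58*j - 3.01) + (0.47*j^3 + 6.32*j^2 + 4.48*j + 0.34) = -3.92*j^3 + 5.55*j^2 + 0.9*j - 2.67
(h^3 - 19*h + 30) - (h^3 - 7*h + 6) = 24 - 12*h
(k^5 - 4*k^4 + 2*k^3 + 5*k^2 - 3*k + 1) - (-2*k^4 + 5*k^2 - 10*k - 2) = k^5 - 2*k^4 + 2*k^3 + 7*k + 3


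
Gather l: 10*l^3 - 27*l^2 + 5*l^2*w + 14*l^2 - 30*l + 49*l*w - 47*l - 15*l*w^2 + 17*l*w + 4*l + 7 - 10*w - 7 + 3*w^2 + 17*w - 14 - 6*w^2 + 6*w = 10*l^3 + l^2*(5*w - 13) + l*(-15*w^2 + 66*w - 73) - 3*w^2 + 13*w - 14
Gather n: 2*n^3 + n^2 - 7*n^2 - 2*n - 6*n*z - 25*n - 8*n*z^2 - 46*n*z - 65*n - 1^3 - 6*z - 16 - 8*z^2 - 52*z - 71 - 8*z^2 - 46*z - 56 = 2*n^3 - 6*n^2 + n*(-8*z^2 - 52*z - 92) - 16*z^2 - 104*z - 144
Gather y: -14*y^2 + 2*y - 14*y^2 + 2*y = -28*y^2 + 4*y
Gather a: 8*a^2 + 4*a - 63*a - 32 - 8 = 8*a^2 - 59*a - 40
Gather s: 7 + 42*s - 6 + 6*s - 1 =48*s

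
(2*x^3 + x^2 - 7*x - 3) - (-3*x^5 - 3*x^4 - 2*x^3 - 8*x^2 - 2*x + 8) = 3*x^5 + 3*x^4 + 4*x^3 + 9*x^2 - 5*x - 11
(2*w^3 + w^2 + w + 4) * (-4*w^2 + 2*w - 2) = -8*w^5 - 6*w^3 - 16*w^2 + 6*w - 8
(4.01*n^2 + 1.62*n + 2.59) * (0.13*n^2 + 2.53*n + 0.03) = 0.5213*n^4 + 10.3559*n^3 + 4.5556*n^2 + 6.6013*n + 0.0777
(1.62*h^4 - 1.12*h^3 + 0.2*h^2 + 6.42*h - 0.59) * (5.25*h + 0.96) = 8.505*h^5 - 4.3248*h^4 - 0.0252000000000001*h^3 + 33.897*h^2 + 3.0657*h - 0.5664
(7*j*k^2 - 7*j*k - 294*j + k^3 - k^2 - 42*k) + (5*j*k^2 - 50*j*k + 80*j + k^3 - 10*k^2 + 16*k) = 12*j*k^2 - 57*j*k - 214*j + 2*k^3 - 11*k^2 - 26*k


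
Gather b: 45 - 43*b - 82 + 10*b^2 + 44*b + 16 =10*b^2 + b - 21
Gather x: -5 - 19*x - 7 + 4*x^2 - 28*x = 4*x^2 - 47*x - 12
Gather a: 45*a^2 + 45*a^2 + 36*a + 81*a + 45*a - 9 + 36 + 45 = 90*a^2 + 162*a + 72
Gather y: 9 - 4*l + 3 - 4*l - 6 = 6 - 8*l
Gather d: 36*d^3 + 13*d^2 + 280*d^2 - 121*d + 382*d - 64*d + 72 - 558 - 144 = 36*d^3 + 293*d^2 + 197*d - 630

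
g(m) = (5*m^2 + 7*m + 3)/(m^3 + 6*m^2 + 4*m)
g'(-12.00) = -0.10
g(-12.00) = -0.70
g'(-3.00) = -0.93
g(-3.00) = 1.80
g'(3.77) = -0.10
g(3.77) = 0.65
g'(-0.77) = 4533.23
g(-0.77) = 27.53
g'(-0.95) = 3.75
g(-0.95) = 1.14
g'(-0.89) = 9.33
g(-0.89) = 1.50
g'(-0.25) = -11.55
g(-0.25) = -2.44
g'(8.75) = -0.03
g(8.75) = 0.38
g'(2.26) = -0.21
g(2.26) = 0.87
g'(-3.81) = -2.21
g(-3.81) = 2.96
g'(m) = (10*m + 7)/(m^3 + 6*m^2 + 4*m) + (-3*m^2 - 12*m - 4)*(5*m^2 + 7*m + 3)/(m^3 + 6*m^2 + 4*m)^2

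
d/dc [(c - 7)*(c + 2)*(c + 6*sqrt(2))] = 3*c^2 - 10*c + 12*sqrt(2)*c - 30*sqrt(2) - 14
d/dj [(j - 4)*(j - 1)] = 2*j - 5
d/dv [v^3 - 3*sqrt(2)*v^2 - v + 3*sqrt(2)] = 3*v^2 - 6*sqrt(2)*v - 1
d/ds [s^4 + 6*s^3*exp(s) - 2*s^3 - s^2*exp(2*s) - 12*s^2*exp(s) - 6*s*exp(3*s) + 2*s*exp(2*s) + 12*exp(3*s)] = 6*s^3*exp(s) + 4*s^3 - 2*s^2*exp(2*s) + 6*s^2*exp(s) - 6*s^2 - 18*s*exp(3*s) + 2*s*exp(2*s) - 24*s*exp(s) + 30*exp(3*s) + 2*exp(2*s)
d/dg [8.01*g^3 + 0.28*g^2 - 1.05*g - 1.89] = 24.03*g^2 + 0.56*g - 1.05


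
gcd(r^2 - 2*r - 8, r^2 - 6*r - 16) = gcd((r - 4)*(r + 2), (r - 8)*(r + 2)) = r + 2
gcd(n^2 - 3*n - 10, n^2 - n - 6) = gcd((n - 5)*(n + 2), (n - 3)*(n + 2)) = n + 2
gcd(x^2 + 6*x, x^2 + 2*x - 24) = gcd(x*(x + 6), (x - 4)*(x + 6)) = x + 6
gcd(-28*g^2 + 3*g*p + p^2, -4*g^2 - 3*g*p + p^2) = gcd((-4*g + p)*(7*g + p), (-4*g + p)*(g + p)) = -4*g + p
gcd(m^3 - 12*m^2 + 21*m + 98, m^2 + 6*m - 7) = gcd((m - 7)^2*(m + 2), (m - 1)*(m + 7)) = 1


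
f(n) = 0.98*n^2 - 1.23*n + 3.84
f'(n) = 1.96*n - 1.23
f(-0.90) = 5.74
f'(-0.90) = -2.99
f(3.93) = 14.14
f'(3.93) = 6.47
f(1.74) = 4.67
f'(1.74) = 2.18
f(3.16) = 9.74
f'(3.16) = 4.96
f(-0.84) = 5.56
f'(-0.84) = -2.88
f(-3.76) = 22.32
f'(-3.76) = -8.60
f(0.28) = 3.57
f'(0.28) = -0.68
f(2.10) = 5.58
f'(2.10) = 2.89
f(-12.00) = 159.72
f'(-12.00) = -24.75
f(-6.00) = 46.50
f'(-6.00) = -12.99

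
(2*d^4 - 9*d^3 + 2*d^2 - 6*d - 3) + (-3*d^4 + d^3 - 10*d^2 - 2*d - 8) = -d^4 - 8*d^3 - 8*d^2 - 8*d - 11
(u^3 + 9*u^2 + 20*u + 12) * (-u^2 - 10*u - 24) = -u^5 - 19*u^4 - 134*u^3 - 428*u^2 - 600*u - 288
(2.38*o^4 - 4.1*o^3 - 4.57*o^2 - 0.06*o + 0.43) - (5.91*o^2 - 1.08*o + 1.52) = 2.38*o^4 - 4.1*o^3 - 10.48*o^2 + 1.02*o - 1.09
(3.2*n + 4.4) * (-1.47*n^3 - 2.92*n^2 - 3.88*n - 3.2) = -4.704*n^4 - 15.812*n^3 - 25.264*n^2 - 27.312*n - 14.08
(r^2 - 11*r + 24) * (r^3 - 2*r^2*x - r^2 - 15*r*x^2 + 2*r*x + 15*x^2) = r^5 - 2*r^4*x - 12*r^4 - 15*r^3*x^2 + 24*r^3*x + 35*r^3 + 180*r^2*x^2 - 70*r^2*x - 24*r^2 - 525*r*x^2 + 48*r*x + 360*x^2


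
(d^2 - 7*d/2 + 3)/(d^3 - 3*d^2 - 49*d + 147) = (d^2 - 7*d/2 + 3)/(d^3 - 3*d^2 - 49*d + 147)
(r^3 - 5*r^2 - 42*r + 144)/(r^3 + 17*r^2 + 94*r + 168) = (r^2 - 11*r + 24)/(r^2 + 11*r + 28)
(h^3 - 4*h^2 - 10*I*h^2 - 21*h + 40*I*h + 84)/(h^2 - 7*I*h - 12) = (h^2 - h*(4 + 7*I) + 28*I)/(h - 4*I)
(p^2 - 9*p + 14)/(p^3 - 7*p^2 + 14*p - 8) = (p - 7)/(p^2 - 5*p + 4)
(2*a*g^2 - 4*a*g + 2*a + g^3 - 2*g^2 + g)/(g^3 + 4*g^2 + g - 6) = (2*a*g - 2*a + g^2 - g)/(g^2 + 5*g + 6)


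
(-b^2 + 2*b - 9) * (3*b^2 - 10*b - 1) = -3*b^4 + 16*b^3 - 46*b^2 + 88*b + 9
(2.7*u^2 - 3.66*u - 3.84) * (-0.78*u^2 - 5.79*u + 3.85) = -2.106*u^4 - 12.7782*u^3 + 34.5816*u^2 + 8.1426*u - 14.784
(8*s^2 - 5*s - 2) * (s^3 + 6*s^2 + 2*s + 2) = 8*s^5 + 43*s^4 - 16*s^3 - 6*s^2 - 14*s - 4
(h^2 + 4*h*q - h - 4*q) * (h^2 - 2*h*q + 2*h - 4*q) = h^4 + 2*h^3*q + h^3 - 8*h^2*q^2 + 2*h^2*q - 2*h^2 - 8*h*q^2 - 4*h*q + 16*q^2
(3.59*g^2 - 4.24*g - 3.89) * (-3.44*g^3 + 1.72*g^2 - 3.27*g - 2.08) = -12.3496*g^5 + 20.7604*g^4 - 5.6505*g^3 - 0.293200000000001*g^2 + 21.5395*g + 8.0912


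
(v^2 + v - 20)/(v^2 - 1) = (v^2 + v - 20)/(v^2 - 1)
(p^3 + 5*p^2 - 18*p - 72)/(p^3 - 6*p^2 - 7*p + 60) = (p + 6)/(p - 5)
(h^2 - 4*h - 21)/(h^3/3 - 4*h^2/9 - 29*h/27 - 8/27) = 27*(-h^2 + 4*h + 21)/(-9*h^3 + 12*h^2 + 29*h + 8)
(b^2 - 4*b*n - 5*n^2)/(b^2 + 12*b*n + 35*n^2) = (b^2 - 4*b*n - 5*n^2)/(b^2 + 12*b*n + 35*n^2)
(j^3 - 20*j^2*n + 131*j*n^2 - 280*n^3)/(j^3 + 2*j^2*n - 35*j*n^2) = (j^2 - 15*j*n + 56*n^2)/(j*(j + 7*n))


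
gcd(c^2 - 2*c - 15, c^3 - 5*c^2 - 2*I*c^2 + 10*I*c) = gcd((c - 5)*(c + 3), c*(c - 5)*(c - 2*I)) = c - 5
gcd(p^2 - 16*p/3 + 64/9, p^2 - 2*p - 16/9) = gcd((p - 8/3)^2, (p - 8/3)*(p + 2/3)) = p - 8/3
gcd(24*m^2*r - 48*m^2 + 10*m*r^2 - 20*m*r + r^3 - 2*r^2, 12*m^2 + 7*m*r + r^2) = 4*m + r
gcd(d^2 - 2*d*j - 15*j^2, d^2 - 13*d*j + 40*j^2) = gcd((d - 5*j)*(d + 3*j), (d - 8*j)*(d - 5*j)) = d - 5*j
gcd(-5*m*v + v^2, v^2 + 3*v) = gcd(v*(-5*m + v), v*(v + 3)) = v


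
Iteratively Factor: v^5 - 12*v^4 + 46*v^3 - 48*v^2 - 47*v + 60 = (v - 5)*(v^4 - 7*v^3 + 11*v^2 + 7*v - 12) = (v - 5)*(v - 4)*(v^3 - 3*v^2 - v + 3) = (v - 5)*(v - 4)*(v - 1)*(v^2 - 2*v - 3) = (v - 5)*(v - 4)*(v - 1)*(v + 1)*(v - 3)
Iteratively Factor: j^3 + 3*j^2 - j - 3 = (j + 3)*(j^2 - 1) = (j - 1)*(j + 3)*(j + 1)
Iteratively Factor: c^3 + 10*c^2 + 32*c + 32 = (c + 4)*(c^2 + 6*c + 8) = (c + 4)^2*(c + 2)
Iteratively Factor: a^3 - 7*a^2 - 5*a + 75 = (a + 3)*(a^2 - 10*a + 25) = (a - 5)*(a + 3)*(a - 5)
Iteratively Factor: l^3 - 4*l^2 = (l)*(l^2 - 4*l) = l^2*(l - 4)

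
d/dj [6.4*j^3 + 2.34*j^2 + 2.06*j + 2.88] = 19.2*j^2 + 4.68*j + 2.06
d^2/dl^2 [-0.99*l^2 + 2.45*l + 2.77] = -1.98000000000000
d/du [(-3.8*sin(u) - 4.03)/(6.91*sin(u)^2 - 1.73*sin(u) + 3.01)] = (26.258*sin(u)^2 + 55.6946*sin(u) - 18.4099)*cos(u)/(47.7481*sin(u)^4 - 23.9086*sin(u)^3 + 44.5911*sin(u)^2 - 10.4146*sin(u) + 9.0601)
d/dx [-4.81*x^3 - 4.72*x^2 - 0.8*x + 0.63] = -14.43*x^2 - 9.44*x - 0.8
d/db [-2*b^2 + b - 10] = 1 - 4*b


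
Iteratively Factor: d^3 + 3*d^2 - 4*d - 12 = (d - 2)*(d^2 + 5*d + 6) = (d - 2)*(d + 2)*(d + 3)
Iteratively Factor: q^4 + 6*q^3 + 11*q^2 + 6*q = (q + 3)*(q^3 + 3*q^2 + 2*q) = (q + 2)*(q + 3)*(q^2 + q) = q*(q + 2)*(q + 3)*(q + 1)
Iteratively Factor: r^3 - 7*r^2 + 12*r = (r - 3)*(r^2 - 4*r) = (r - 4)*(r - 3)*(r)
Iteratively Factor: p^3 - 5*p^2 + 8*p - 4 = (p - 1)*(p^2 - 4*p + 4) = (p - 2)*(p - 1)*(p - 2)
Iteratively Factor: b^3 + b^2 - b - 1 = (b + 1)*(b^2 - 1) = (b - 1)*(b + 1)*(b + 1)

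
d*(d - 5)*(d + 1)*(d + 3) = d^4 - d^3 - 17*d^2 - 15*d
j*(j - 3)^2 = j^3 - 6*j^2 + 9*j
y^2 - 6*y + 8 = (y - 4)*(y - 2)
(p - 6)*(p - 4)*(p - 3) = p^3 - 13*p^2 + 54*p - 72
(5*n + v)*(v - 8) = 5*n*v - 40*n + v^2 - 8*v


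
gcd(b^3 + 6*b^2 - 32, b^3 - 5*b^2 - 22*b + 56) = b^2 + 2*b - 8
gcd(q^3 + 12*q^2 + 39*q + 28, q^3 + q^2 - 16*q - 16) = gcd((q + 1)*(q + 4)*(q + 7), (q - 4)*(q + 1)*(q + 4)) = q^2 + 5*q + 4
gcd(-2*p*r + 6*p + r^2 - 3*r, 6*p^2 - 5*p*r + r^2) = 2*p - r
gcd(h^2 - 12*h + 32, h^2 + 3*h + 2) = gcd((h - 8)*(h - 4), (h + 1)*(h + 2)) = 1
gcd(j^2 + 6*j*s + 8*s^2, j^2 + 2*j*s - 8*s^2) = j + 4*s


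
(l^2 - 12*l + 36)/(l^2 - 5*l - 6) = (l - 6)/(l + 1)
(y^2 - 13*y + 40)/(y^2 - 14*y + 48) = (y - 5)/(y - 6)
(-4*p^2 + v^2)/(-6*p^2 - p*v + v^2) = (2*p - v)/(3*p - v)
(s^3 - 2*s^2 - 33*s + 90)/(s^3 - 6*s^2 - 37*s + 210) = (s - 3)/(s - 7)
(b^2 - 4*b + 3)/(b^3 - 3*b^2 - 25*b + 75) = (b - 1)/(b^2 - 25)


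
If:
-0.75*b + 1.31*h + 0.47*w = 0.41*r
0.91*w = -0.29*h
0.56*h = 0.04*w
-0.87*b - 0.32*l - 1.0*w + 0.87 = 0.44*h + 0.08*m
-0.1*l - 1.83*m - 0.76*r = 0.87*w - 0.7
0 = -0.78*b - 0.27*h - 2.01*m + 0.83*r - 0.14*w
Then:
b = -0.11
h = 0.00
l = 3.00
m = 0.13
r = 0.21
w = 0.00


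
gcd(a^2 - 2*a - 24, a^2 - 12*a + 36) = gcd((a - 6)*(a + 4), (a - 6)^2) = a - 6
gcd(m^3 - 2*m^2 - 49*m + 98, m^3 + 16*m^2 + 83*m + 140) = m + 7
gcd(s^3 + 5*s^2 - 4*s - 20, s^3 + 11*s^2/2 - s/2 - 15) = s^2 + 7*s + 10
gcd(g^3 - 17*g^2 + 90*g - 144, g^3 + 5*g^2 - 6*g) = 1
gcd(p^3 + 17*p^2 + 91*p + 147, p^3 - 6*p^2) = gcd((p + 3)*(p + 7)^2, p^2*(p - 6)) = 1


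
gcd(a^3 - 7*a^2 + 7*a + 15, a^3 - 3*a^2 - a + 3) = a^2 - 2*a - 3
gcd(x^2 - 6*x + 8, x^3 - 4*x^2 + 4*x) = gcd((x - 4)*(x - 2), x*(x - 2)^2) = x - 2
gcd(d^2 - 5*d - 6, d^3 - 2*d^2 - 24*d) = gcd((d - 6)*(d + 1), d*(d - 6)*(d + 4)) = d - 6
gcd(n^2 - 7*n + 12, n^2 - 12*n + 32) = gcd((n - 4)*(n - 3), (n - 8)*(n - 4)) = n - 4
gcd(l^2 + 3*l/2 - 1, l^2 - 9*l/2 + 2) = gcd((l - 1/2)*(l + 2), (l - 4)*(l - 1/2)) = l - 1/2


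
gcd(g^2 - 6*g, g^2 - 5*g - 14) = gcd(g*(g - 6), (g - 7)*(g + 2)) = 1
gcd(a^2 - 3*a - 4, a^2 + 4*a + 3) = a + 1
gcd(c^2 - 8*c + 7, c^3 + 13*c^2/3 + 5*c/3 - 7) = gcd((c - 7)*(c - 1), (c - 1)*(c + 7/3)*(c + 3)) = c - 1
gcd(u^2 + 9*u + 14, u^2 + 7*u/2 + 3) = u + 2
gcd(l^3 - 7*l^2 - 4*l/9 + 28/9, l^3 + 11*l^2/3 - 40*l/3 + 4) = 1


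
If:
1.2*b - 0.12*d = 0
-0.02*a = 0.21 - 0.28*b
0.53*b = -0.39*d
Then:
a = -10.50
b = 0.00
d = 0.00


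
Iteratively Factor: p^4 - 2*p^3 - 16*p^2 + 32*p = (p)*(p^3 - 2*p^2 - 16*p + 32) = p*(p - 4)*(p^2 + 2*p - 8) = p*(p - 4)*(p - 2)*(p + 4)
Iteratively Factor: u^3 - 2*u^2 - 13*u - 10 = (u + 2)*(u^2 - 4*u - 5) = (u + 1)*(u + 2)*(u - 5)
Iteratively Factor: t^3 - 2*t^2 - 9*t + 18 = (t - 2)*(t^2 - 9) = (t - 2)*(t + 3)*(t - 3)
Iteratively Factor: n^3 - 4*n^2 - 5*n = (n - 5)*(n^2 + n) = (n - 5)*(n + 1)*(n)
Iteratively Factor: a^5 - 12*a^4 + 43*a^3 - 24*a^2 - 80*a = (a - 5)*(a^4 - 7*a^3 + 8*a^2 + 16*a) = (a - 5)*(a + 1)*(a^3 - 8*a^2 + 16*a) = a*(a - 5)*(a + 1)*(a^2 - 8*a + 16) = a*(a - 5)*(a - 4)*(a + 1)*(a - 4)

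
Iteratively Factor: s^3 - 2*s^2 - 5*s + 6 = (s - 3)*(s^2 + s - 2) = (s - 3)*(s + 2)*(s - 1)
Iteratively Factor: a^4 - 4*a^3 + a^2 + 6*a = (a - 2)*(a^3 - 2*a^2 - 3*a) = (a - 3)*(a - 2)*(a^2 + a) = a*(a - 3)*(a - 2)*(a + 1)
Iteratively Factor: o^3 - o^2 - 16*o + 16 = (o + 4)*(o^2 - 5*o + 4) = (o - 4)*(o + 4)*(o - 1)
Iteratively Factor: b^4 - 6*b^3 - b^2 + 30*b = (b)*(b^3 - 6*b^2 - b + 30) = b*(b - 3)*(b^2 - 3*b - 10) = b*(b - 5)*(b - 3)*(b + 2)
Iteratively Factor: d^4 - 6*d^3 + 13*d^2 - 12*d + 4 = (d - 2)*(d^3 - 4*d^2 + 5*d - 2) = (d - 2)^2*(d^2 - 2*d + 1) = (d - 2)^2*(d - 1)*(d - 1)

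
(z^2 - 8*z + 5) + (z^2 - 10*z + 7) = 2*z^2 - 18*z + 12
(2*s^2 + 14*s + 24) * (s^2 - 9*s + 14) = 2*s^4 - 4*s^3 - 74*s^2 - 20*s + 336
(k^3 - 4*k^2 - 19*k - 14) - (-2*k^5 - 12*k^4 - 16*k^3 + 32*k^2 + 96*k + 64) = 2*k^5 + 12*k^4 + 17*k^3 - 36*k^2 - 115*k - 78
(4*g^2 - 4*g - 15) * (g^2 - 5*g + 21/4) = 4*g^4 - 24*g^3 + 26*g^2 + 54*g - 315/4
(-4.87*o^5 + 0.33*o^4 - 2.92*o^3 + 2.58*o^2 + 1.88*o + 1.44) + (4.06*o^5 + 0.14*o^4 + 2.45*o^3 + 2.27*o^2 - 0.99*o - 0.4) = -0.81*o^5 + 0.47*o^4 - 0.47*o^3 + 4.85*o^2 + 0.89*o + 1.04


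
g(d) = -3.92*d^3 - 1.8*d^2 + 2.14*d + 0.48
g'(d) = -11.76*d^2 - 3.6*d + 2.14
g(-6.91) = 1193.11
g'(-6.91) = -534.50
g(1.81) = -24.79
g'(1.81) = -42.90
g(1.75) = -22.30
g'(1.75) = -40.18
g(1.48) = -13.00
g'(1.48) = -28.95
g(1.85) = -26.54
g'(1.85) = -44.77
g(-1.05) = 0.79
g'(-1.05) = -7.05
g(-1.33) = 3.67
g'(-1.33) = -13.87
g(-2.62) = 53.02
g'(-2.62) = -69.15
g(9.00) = -2983.74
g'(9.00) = -982.82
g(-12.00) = 6489.36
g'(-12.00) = -1648.10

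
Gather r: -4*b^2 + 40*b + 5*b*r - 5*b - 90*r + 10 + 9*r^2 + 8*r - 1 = -4*b^2 + 35*b + 9*r^2 + r*(5*b - 82) + 9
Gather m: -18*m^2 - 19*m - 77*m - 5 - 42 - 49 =-18*m^2 - 96*m - 96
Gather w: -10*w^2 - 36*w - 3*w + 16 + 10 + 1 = -10*w^2 - 39*w + 27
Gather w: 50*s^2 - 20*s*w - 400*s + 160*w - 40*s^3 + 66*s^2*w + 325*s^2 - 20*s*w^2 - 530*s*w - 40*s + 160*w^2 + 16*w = -40*s^3 + 375*s^2 - 440*s + w^2*(160 - 20*s) + w*(66*s^2 - 550*s + 176)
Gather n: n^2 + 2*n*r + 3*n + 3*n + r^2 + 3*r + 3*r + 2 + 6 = n^2 + n*(2*r + 6) + r^2 + 6*r + 8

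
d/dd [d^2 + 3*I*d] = 2*d + 3*I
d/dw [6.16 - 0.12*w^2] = -0.24*w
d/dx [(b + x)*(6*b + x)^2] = (6*b + x)*(8*b + 3*x)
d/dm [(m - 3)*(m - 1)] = 2*m - 4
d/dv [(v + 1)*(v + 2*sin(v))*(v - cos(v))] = (v + 1)*(v + 2*sin(v))*(sin(v) + 1) + (v + 1)*(v - cos(v))*(2*cos(v) + 1) + (v + 2*sin(v))*(v - cos(v))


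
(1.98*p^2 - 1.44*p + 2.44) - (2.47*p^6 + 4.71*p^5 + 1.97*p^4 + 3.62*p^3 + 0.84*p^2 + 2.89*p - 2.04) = -2.47*p^6 - 4.71*p^5 - 1.97*p^4 - 3.62*p^3 + 1.14*p^2 - 4.33*p + 4.48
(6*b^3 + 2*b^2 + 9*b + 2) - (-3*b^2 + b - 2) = 6*b^3 + 5*b^2 + 8*b + 4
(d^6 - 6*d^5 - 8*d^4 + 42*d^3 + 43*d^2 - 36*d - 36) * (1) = d^6 - 6*d^5 - 8*d^4 + 42*d^3 + 43*d^2 - 36*d - 36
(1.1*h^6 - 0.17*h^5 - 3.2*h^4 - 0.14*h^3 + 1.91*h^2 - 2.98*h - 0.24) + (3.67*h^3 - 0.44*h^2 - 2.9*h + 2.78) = 1.1*h^6 - 0.17*h^5 - 3.2*h^4 + 3.53*h^3 + 1.47*h^2 - 5.88*h + 2.54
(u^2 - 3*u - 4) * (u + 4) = u^3 + u^2 - 16*u - 16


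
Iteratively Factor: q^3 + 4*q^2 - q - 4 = (q + 1)*(q^2 + 3*q - 4) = (q + 1)*(q + 4)*(q - 1)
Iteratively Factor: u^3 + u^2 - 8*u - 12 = (u + 2)*(u^2 - u - 6) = (u - 3)*(u + 2)*(u + 2)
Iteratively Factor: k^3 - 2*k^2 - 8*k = (k + 2)*(k^2 - 4*k) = (k - 4)*(k + 2)*(k)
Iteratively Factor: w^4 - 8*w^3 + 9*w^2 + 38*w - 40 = (w - 4)*(w^3 - 4*w^2 - 7*w + 10) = (w - 4)*(w + 2)*(w^2 - 6*w + 5) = (w - 5)*(w - 4)*(w + 2)*(w - 1)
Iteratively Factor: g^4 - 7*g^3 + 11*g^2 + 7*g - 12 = (g - 1)*(g^3 - 6*g^2 + 5*g + 12) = (g - 4)*(g - 1)*(g^2 - 2*g - 3) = (g - 4)*(g - 3)*(g - 1)*(g + 1)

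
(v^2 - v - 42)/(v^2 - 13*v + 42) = (v + 6)/(v - 6)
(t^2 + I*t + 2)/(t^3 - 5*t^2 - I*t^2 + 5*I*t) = (t + 2*I)/(t*(t - 5))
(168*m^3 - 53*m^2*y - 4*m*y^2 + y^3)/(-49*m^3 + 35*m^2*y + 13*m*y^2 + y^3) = (24*m^2 - 11*m*y + y^2)/(-7*m^2 + 6*m*y + y^2)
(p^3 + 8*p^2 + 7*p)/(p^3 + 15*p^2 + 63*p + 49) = p/(p + 7)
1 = 1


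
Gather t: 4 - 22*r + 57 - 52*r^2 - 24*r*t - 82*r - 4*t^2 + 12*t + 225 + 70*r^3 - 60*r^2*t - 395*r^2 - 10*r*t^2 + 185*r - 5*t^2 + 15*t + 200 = 70*r^3 - 447*r^2 + 81*r + t^2*(-10*r - 9) + t*(-60*r^2 - 24*r + 27) + 486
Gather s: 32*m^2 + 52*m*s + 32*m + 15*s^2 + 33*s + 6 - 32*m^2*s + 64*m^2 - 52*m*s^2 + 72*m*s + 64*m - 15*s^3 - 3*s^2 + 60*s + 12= 96*m^2 + 96*m - 15*s^3 + s^2*(12 - 52*m) + s*(-32*m^2 + 124*m + 93) + 18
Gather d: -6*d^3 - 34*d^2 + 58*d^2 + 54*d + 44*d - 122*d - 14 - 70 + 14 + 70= -6*d^3 + 24*d^2 - 24*d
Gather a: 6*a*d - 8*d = 6*a*d - 8*d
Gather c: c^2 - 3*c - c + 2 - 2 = c^2 - 4*c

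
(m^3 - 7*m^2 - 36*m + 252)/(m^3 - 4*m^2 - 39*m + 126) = (m - 6)/(m - 3)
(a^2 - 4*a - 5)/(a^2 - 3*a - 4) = (a - 5)/(a - 4)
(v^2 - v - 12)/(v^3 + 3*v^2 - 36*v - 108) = (v - 4)/(v^2 - 36)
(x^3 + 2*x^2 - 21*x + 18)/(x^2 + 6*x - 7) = (x^2 + 3*x - 18)/(x + 7)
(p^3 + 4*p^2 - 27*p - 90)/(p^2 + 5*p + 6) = (p^2 + p - 30)/(p + 2)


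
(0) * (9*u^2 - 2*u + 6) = 0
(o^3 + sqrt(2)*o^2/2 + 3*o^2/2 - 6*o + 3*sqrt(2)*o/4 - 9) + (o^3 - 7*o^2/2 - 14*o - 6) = 2*o^3 - 2*o^2 + sqrt(2)*o^2/2 - 20*o + 3*sqrt(2)*o/4 - 15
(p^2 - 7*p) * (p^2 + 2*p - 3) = p^4 - 5*p^3 - 17*p^2 + 21*p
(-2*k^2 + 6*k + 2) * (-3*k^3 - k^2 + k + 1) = 6*k^5 - 16*k^4 - 14*k^3 + 2*k^2 + 8*k + 2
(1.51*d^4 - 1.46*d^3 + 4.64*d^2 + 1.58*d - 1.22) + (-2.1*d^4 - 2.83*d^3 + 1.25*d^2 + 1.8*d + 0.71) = -0.59*d^4 - 4.29*d^3 + 5.89*d^2 + 3.38*d - 0.51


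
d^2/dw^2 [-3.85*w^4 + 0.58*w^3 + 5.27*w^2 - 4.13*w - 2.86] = -46.2*w^2 + 3.48*w + 10.54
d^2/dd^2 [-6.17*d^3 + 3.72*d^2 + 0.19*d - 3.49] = 7.44 - 37.02*d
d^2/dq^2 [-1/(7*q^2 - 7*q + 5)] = 14*(7*q^2 - 7*q - 7*(2*q - 1)^2 + 5)/(7*q^2 - 7*q + 5)^3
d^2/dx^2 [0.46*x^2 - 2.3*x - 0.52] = 0.920000000000000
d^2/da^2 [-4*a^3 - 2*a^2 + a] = -24*a - 4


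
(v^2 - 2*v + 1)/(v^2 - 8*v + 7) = (v - 1)/(v - 7)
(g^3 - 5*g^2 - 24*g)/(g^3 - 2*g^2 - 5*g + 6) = g*(g^2 - 5*g - 24)/(g^3 - 2*g^2 - 5*g + 6)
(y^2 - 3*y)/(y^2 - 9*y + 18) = y/(y - 6)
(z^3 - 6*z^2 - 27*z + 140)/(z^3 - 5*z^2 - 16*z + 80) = (z^2 - 2*z - 35)/(z^2 - z - 20)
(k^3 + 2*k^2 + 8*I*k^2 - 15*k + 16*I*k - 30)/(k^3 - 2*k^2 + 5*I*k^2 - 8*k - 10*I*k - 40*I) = (k + 3*I)/(k - 4)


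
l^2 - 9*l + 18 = (l - 6)*(l - 3)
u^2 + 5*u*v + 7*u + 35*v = (u + 7)*(u + 5*v)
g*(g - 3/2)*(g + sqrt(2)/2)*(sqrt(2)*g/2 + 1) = sqrt(2)*g^4/2 - 3*sqrt(2)*g^3/4 + 3*g^3/2 - 9*g^2/4 + sqrt(2)*g^2/2 - 3*sqrt(2)*g/4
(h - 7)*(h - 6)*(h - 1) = h^3 - 14*h^2 + 55*h - 42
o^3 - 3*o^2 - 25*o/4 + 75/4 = (o - 3)*(o - 5/2)*(o + 5/2)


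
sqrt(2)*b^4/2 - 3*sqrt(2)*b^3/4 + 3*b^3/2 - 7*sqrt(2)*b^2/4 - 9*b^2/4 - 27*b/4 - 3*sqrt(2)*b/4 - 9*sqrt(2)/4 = (b - 3)*(b + 3/2)*(b + sqrt(2))*(sqrt(2)*b/2 + 1/2)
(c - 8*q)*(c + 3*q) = c^2 - 5*c*q - 24*q^2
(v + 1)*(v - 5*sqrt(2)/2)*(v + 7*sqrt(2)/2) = v^3 + v^2 + sqrt(2)*v^2 - 35*v/2 + sqrt(2)*v - 35/2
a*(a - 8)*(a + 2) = a^3 - 6*a^2 - 16*a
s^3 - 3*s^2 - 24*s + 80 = (s - 4)^2*(s + 5)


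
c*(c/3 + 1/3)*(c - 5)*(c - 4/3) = c^4/3 - 16*c^3/9 + c^2/9 + 20*c/9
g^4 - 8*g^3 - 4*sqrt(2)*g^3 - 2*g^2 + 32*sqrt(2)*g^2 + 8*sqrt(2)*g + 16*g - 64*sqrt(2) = (g - 8)*(g - 4*sqrt(2))*(g - sqrt(2))*(g + sqrt(2))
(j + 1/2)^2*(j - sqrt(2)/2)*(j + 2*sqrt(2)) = j^4 + j^3 + 3*sqrt(2)*j^3/2 - 7*j^2/4 + 3*sqrt(2)*j^2/2 - 2*j + 3*sqrt(2)*j/8 - 1/2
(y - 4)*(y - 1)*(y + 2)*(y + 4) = y^4 + y^3 - 18*y^2 - 16*y + 32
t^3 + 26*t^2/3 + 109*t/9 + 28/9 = (t + 1/3)*(t + 4/3)*(t + 7)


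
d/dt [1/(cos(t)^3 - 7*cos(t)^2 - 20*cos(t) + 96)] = (3*cos(t)^2 - 14*cos(t) - 20)*sin(t)/(cos(t)^3 - 7*cos(t)^2 - 20*cos(t) + 96)^2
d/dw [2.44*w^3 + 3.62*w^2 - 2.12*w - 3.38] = 7.32*w^2 + 7.24*w - 2.12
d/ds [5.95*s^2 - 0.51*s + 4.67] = 11.9*s - 0.51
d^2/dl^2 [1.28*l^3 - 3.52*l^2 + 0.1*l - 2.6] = 7.68*l - 7.04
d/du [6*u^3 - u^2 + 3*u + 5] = 18*u^2 - 2*u + 3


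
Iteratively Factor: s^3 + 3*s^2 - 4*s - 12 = (s - 2)*(s^2 + 5*s + 6) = (s - 2)*(s + 3)*(s + 2)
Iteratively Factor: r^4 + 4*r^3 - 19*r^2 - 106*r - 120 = (r + 2)*(r^3 + 2*r^2 - 23*r - 60) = (r + 2)*(r + 4)*(r^2 - 2*r - 15) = (r + 2)*(r + 3)*(r + 4)*(r - 5)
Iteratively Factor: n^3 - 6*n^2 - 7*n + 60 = (n - 5)*(n^2 - n - 12) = (n - 5)*(n + 3)*(n - 4)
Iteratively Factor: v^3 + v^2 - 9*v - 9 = (v + 1)*(v^2 - 9) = (v + 1)*(v + 3)*(v - 3)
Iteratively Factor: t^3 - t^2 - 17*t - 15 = (t - 5)*(t^2 + 4*t + 3) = (t - 5)*(t + 3)*(t + 1)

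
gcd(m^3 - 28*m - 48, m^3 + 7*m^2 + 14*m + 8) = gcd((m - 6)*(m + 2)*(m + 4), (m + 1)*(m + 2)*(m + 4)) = m^2 + 6*m + 8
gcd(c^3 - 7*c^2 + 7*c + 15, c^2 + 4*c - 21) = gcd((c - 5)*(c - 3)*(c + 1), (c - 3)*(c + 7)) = c - 3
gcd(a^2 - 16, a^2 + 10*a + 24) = a + 4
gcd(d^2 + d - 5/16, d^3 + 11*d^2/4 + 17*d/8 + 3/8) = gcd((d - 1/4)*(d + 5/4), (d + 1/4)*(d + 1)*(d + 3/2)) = 1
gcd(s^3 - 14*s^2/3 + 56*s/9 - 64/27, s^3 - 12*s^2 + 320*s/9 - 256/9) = s^2 - 4*s + 32/9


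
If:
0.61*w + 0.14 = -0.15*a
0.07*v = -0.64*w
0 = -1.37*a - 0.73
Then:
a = -0.53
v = 0.90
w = -0.10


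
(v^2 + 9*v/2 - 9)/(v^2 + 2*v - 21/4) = 2*(v + 6)/(2*v + 7)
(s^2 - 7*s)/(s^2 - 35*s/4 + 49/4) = 4*s/(4*s - 7)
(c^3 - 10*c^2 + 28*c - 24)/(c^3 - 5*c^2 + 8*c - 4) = (c - 6)/(c - 1)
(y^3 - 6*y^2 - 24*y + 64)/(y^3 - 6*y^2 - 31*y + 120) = (y^2 + 2*y - 8)/(y^2 + 2*y - 15)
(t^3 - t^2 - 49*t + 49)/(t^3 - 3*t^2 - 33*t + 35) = (t + 7)/(t + 5)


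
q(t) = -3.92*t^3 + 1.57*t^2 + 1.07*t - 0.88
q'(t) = -11.76*t^2 + 3.14*t + 1.07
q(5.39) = -563.34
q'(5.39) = -323.66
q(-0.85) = 1.75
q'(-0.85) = -10.10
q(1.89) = -19.71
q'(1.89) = -35.00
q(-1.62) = 18.17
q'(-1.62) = -34.88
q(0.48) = -0.44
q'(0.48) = -0.13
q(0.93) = -1.68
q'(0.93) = -6.18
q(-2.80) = 94.48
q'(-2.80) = -99.92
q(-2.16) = 43.64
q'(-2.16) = -60.58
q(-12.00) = 6986.12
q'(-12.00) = -1730.05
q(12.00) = -6535.72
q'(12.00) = -1654.69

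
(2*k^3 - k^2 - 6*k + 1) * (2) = 4*k^3 - 2*k^2 - 12*k + 2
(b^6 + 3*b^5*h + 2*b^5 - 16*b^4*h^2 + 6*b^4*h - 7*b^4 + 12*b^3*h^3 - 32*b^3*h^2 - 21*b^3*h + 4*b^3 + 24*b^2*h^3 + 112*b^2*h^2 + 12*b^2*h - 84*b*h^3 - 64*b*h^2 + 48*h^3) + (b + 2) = b^6 + 3*b^5*h + 2*b^5 - 16*b^4*h^2 + 6*b^4*h - 7*b^4 + 12*b^3*h^3 - 32*b^3*h^2 - 21*b^3*h + 4*b^3 + 24*b^2*h^3 + 112*b^2*h^2 + 12*b^2*h - 84*b*h^3 - 64*b*h^2 + b + 48*h^3 + 2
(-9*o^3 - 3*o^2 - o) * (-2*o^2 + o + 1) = 18*o^5 - 3*o^4 - 10*o^3 - 4*o^2 - o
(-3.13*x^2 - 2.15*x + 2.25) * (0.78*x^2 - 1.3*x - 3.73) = -2.4414*x^4 + 2.392*x^3 + 16.2249*x^2 + 5.0945*x - 8.3925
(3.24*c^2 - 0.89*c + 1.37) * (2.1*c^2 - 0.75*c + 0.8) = 6.804*c^4 - 4.299*c^3 + 6.1365*c^2 - 1.7395*c + 1.096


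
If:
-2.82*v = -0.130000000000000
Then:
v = 0.05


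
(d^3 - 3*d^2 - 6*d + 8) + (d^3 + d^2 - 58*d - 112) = 2*d^3 - 2*d^2 - 64*d - 104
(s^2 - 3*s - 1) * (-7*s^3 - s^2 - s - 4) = -7*s^5 + 20*s^4 + 9*s^3 + 13*s + 4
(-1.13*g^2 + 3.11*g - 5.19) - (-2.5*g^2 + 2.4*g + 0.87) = 1.37*g^2 + 0.71*g - 6.06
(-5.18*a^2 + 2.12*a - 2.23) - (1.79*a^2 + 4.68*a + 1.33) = -6.97*a^2 - 2.56*a - 3.56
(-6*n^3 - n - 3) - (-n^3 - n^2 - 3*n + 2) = -5*n^3 + n^2 + 2*n - 5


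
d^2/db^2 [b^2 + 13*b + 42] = 2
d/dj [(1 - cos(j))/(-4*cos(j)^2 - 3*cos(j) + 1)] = 2*(-4*cos(j) + cos(2*j))*sin(j)/(4*cos(j)^2 + 3*cos(j) - 1)^2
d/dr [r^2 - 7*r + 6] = 2*r - 7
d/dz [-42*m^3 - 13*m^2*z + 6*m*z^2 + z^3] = -13*m^2 + 12*m*z + 3*z^2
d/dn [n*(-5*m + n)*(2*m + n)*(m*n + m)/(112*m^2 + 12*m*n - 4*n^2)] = m*(n*(2*m + n)*(3*m - 2*n)*(5*m - n)*(n + 1) + (28*m^2 + 3*m*n - n^2)*(-n*(2*m + n)*(5*m - n) + n*(2*m + n)*(n + 1) - n*(5*m - n)*(n + 1) - (2*m + n)*(5*m - n)*(n + 1)))/(4*(28*m^2 + 3*m*n - n^2)^2)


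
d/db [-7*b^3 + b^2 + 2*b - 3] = -21*b^2 + 2*b + 2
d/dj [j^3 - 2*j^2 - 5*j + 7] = 3*j^2 - 4*j - 5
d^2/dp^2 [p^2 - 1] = 2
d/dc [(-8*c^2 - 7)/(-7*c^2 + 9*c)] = (-72*c^2 - 98*c + 63)/(c^2*(49*c^2 - 126*c + 81))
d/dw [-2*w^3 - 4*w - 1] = -6*w^2 - 4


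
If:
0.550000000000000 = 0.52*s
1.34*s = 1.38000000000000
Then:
No Solution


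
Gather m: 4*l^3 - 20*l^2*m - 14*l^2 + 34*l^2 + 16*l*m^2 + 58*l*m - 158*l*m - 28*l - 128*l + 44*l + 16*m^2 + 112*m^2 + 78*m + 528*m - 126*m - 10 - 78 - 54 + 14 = 4*l^3 + 20*l^2 - 112*l + m^2*(16*l + 128) + m*(-20*l^2 - 100*l + 480) - 128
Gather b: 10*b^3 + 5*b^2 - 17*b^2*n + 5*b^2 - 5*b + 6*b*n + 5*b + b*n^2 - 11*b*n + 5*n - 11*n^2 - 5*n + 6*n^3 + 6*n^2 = 10*b^3 + b^2*(10 - 17*n) + b*(n^2 - 5*n) + 6*n^3 - 5*n^2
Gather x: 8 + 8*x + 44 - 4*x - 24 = 4*x + 28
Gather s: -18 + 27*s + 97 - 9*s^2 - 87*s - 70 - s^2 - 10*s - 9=-10*s^2 - 70*s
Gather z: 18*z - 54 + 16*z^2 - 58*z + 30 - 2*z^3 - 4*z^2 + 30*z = -2*z^3 + 12*z^2 - 10*z - 24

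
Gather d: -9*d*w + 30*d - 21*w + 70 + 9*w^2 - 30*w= d*(30 - 9*w) + 9*w^2 - 51*w + 70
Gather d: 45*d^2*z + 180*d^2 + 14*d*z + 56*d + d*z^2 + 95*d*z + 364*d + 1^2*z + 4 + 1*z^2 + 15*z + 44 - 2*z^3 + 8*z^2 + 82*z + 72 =d^2*(45*z + 180) + d*(z^2 + 109*z + 420) - 2*z^3 + 9*z^2 + 98*z + 120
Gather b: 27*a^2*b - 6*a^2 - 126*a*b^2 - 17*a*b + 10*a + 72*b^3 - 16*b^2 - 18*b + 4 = -6*a^2 + 10*a + 72*b^3 + b^2*(-126*a - 16) + b*(27*a^2 - 17*a - 18) + 4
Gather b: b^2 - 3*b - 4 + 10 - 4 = b^2 - 3*b + 2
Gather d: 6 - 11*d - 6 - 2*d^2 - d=-2*d^2 - 12*d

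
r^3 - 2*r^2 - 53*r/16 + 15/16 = (r - 3)*(r - 1/4)*(r + 5/4)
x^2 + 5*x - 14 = (x - 2)*(x + 7)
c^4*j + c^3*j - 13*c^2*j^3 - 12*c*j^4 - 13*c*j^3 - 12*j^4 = (c - 4*j)*(c + j)*(c + 3*j)*(c*j + j)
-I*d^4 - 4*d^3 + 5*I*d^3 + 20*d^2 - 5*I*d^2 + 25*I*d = d*(d - 5)*(d - 5*I)*(-I*d + 1)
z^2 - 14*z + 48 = (z - 8)*(z - 6)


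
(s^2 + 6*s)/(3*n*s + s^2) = (s + 6)/(3*n + s)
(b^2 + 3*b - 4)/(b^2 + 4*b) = (b - 1)/b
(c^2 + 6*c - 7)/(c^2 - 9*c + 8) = (c + 7)/(c - 8)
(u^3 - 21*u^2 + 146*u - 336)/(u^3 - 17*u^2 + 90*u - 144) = (u - 7)/(u - 3)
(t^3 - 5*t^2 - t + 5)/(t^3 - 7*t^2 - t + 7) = (t - 5)/(t - 7)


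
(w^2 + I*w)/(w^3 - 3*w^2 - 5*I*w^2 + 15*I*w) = (w + I)/(w^2 - 3*w - 5*I*w + 15*I)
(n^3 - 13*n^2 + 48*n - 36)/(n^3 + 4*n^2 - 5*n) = (n^2 - 12*n + 36)/(n*(n + 5))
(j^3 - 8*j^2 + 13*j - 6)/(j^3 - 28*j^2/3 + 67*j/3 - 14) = 3*(j - 1)/(3*j - 7)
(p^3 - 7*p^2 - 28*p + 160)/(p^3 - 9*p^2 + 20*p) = (p^2 - 3*p - 40)/(p*(p - 5))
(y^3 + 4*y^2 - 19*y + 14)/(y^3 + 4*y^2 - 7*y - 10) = (y^2 + 6*y - 7)/(y^2 + 6*y + 5)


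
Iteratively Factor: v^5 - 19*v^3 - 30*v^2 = (v)*(v^4 - 19*v^2 - 30*v) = v^2*(v^3 - 19*v - 30) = v^2*(v + 3)*(v^2 - 3*v - 10) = v^2*(v - 5)*(v + 3)*(v + 2)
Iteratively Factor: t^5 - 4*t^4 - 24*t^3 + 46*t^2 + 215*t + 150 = (t + 3)*(t^4 - 7*t^3 - 3*t^2 + 55*t + 50) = (t + 2)*(t + 3)*(t^3 - 9*t^2 + 15*t + 25) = (t + 1)*(t + 2)*(t + 3)*(t^2 - 10*t + 25) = (t - 5)*(t + 1)*(t + 2)*(t + 3)*(t - 5)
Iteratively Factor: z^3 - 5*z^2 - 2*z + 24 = (z - 3)*(z^2 - 2*z - 8) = (z - 4)*(z - 3)*(z + 2)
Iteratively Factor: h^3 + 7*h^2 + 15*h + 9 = (h + 3)*(h^2 + 4*h + 3) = (h + 3)^2*(h + 1)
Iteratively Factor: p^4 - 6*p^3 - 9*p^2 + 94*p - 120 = (p - 2)*(p^3 - 4*p^2 - 17*p + 60) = (p - 5)*(p - 2)*(p^2 + p - 12) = (p - 5)*(p - 3)*(p - 2)*(p + 4)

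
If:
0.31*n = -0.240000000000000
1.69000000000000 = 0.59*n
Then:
No Solution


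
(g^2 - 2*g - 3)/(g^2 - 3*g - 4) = (g - 3)/(g - 4)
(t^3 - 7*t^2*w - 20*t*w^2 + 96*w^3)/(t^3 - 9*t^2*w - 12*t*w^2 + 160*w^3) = (t - 3*w)/(t - 5*w)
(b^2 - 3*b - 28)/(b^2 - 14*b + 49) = (b + 4)/(b - 7)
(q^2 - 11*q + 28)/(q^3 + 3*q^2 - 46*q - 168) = (q - 4)/(q^2 + 10*q + 24)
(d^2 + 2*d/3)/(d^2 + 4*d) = (d + 2/3)/(d + 4)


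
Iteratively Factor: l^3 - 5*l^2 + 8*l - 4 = (l - 1)*(l^2 - 4*l + 4) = (l - 2)*(l - 1)*(l - 2)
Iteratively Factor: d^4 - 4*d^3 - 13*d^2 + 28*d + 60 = (d + 2)*(d^3 - 6*d^2 - d + 30) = (d + 2)^2*(d^2 - 8*d + 15) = (d - 5)*(d + 2)^2*(d - 3)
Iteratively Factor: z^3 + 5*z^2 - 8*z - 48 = (z + 4)*(z^2 + z - 12) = (z + 4)^2*(z - 3)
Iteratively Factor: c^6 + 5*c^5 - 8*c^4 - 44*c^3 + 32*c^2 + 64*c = (c + 1)*(c^5 + 4*c^4 - 12*c^3 - 32*c^2 + 64*c) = (c - 2)*(c + 1)*(c^4 + 6*c^3 - 32*c) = (c - 2)*(c + 1)*(c + 4)*(c^3 + 2*c^2 - 8*c) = c*(c - 2)*(c + 1)*(c + 4)*(c^2 + 2*c - 8) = c*(c - 2)*(c + 1)*(c + 4)^2*(c - 2)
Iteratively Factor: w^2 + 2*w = (w + 2)*(w)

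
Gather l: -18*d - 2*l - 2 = -18*d - 2*l - 2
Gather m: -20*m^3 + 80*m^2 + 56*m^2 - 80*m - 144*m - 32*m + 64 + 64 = -20*m^3 + 136*m^2 - 256*m + 128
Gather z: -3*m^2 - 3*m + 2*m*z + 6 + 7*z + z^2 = -3*m^2 - 3*m + z^2 + z*(2*m + 7) + 6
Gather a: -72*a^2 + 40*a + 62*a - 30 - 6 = -72*a^2 + 102*a - 36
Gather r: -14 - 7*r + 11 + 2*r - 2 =-5*r - 5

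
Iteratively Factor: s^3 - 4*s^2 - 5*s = (s + 1)*(s^2 - 5*s) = (s - 5)*(s + 1)*(s)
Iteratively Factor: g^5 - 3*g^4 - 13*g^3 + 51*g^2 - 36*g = (g - 3)*(g^4 - 13*g^2 + 12*g) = (g - 3)*(g - 1)*(g^3 + g^2 - 12*g) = g*(g - 3)*(g - 1)*(g^2 + g - 12) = g*(g - 3)^2*(g - 1)*(g + 4)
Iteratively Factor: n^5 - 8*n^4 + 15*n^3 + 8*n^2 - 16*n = (n)*(n^4 - 8*n^3 + 15*n^2 + 8*n - 16) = n*(n - 4)*(n^3 - 4*n^2 - n + 4) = n*(n - 4)*(n + 1)*(n^2 - 5*n + 4) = n*(n - 4)^2*(n + 1)*(n - 1)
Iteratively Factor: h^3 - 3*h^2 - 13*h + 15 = (h - 5)*(h^2 + 2*h - 3) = (h - 5)*(h + 3)*(h - 1)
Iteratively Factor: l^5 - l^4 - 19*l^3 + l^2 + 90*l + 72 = (l - 3)*(l^4 + 2*l^3 - 13*l^2 - 38*l - 24) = (l - 3)*(l + 1)*(l^3 + l^2 - 14*l - 24) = (l - 3)*(l + 1)*(l + 3)*(l^2 - 2*l - 8) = (l - 3)*(l + 1)*(l + 2)*(l + 3)*(l - 4)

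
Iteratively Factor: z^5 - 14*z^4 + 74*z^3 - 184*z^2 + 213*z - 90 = (z - 1)*(z^4 - 13*z^3 + 61*z^2 - 123*z + 90) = (z - 2)*(z - 1)*(z^3 - 11*z^2 + 39*z - 45) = (z - 5)*(z - 2)*(z - 1)*(z^2 - 6*z + 9) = (z - 5)*(z - 3)*(z - 2)*(z - 1)*(z - 3)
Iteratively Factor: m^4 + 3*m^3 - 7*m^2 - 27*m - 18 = (m - 3)*(m^3 + 6*m^2 + 11*m + 6) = (m - 3)*(m + 2)*(m^2 + 4*m + 3) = (m - 3)*(m + 2)*(m + 3)*(m + 1)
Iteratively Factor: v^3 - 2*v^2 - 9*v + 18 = (v + 3)*(v^2 - 5*v + 6) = (v - 2)*(v + 3)*(v - 3)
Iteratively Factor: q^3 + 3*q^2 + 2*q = (q + 2)*(q^2 + q) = (q + 1)*(q + 2)*(q)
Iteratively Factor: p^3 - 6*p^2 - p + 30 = (p + 2)*(p^2 - 8*p + 15) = (p - 5)*(p + 2)*(p - 3)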